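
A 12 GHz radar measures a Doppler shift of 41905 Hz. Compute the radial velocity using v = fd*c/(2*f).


v = 41905 * 3e8 / (2 * 12000000000.0) = 523.8 m/s

523.8 m/s


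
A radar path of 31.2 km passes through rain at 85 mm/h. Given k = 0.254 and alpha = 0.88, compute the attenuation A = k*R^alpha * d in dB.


gamma = 0.254 * 85^0.88 = 12.668418 dB/km
A = 12.668418 * 31.2 = 395.25 dB

395.25 dB


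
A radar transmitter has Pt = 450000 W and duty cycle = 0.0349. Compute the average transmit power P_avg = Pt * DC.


P_avg = 450000 * 0.0349 = 15705.0 W

15705.0 W


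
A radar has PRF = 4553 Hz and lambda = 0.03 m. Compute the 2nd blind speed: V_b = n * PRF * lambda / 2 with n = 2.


V_blind = 2 * 4553 * 0.03 / 2 = 136.6 m/s

136.6 m/s


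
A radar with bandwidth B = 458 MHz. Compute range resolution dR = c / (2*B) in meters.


dR = 3e8 / (2 * 458000000.0) = 0.33 m

0.33 m


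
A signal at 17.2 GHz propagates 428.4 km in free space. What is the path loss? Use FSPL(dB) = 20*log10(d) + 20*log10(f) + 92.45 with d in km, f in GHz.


20*log10(428.4) = 52.64
20*log10(17.2) = 24.71
FSPL = 169.8 dB

169.8 dB


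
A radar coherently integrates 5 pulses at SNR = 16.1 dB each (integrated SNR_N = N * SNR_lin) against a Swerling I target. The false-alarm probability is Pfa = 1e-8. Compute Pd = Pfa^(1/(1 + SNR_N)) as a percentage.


SNR_lin = 10^(16.1/10) = 40.73803
SNR_N = 5 * 40.73803 = 203.69015
1/(1 + SNR_N) = 1/204.69015 = 0.0048854
Pd = (1e-8)^0.0048854 = 0.91394
Pd = 91.4%

91.4%


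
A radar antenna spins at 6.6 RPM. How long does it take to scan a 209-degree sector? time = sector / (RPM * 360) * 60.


t = 209 / (6.6 * 360) * 60 = 5.28 s

5.28 s


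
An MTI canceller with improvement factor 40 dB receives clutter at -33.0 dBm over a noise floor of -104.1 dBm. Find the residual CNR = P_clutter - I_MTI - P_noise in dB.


CNR = -33.0 - 40 - (-104.1) = 31.1 dB

31.1 dB


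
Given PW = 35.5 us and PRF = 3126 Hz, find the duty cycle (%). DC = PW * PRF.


DC = 35.5e-6 * 3126 * 100 = 11.1%

11.1%


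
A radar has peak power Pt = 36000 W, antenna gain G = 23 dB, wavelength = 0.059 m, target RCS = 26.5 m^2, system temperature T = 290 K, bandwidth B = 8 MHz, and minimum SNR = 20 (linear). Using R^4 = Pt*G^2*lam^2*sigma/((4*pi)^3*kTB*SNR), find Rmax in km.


G_lin = 10^(23/10) = 199.526231
R^4 = 36000 * 199.526231^2 * 0.059^2 * 26.5 / ((4*pi)^3 * 1.38e-23 * 290 * 8000000.0 * 20)
R^4 = 1.04046e17 m^4
R_max = (1.04046e17)^(1/4) = 17960.0 m = 18.0 km

18.0 km


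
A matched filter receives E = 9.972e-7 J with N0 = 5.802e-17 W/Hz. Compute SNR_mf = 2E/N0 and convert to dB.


SNR_lin = 2 * 9.972e-7 / 5.802e-17 = 3.437e10
SNR_dB = 10*log10(3.437e10) = 105.4 dB

105.4 dB


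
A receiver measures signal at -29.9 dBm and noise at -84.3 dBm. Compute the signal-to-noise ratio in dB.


SNR = -29.9 - (-84.3) = 54.4 dB

54.4 dB


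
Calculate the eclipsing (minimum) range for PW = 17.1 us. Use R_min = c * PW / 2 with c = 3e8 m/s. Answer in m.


R_min = 3e8 * 17.1e-6 / 2 = 2565.0 m

2565.0 m


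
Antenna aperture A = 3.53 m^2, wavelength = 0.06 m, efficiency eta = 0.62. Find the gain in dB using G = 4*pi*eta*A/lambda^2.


G_linear = 4*pi*0.62*3.53/0.06^2 = 7639.66
G_dB = 10*log10(7639.66) = 38.8 dB

38.8 dB


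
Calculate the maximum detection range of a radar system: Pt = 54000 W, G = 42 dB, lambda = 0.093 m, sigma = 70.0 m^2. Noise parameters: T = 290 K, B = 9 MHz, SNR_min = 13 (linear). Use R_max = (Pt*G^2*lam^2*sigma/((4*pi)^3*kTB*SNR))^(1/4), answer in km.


G_lin = 10^(42/10) = 15848.931925
R^4 = 54000 * 15848.931925^2 * 0.093^2 * 70.0 / ((4*pi)^3 * 1.38e-23 * 290 * 9000000.0 * 13)
R^4 = 8.83823e21 m^4
R_max = (8.83823e21)^(1/4) = 306613.5 m = 306.6 km

306.6 km


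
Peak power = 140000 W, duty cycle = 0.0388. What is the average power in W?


P_avg = 140000 * 0.0388 = 5432.0 W

5432.0 W


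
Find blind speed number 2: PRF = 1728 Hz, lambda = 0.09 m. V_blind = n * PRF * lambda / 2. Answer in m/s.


V_blind = 2 * 1728 * 0.09 / 2 = 155.5 m/s

155.5 m/s


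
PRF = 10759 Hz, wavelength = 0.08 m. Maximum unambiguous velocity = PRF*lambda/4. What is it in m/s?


V_ua = 10759 * 0.08 / 4 = 215.2 m/s

215.2 m/s


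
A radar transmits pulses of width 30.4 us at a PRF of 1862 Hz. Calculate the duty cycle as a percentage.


DC = 30.4e-6 * 1862 * 100 = 5.66%

5.66%


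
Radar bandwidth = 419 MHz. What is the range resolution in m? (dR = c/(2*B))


dR = 3e8 / (2 * 419000000.0) = 0.36 m

0.36 m


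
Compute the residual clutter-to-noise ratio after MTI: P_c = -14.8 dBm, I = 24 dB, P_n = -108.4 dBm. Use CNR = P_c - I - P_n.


CNR = -14.8 - 24 - (-108.4) = 69.6 dB

69.6 dB


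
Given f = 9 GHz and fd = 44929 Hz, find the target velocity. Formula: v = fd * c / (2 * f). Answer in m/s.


v = 44929 * 3e8 / (2 * 9000000000.0) = 748.8 m/s

748.8 m/s


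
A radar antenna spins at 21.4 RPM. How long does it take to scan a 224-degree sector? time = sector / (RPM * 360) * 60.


t = 224 / (21.4 * 360) * 60 = 1.74 s

1.74 s


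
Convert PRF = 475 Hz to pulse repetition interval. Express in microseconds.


PRI = 1/475 = 0.0021052632 s = 2105.3 us

2105.3 us


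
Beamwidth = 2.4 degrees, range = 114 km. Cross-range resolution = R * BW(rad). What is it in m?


BW_rad = 0.041887902
CR = 114000 * 0.041887902 = 4775.2 m

4775.2 m


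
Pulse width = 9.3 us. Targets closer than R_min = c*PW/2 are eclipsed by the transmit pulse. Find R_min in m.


R_min = 3e8 * 9.3e-6 / 2 = 1395.0 m

1395.0 m


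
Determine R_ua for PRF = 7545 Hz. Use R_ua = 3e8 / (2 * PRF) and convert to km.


R_ua = 3e8 / (2 * 7545) = 19880.7 m = 19.9 km

19.9 km


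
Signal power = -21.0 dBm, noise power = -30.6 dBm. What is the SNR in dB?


SNR = -21.0 - (-30.6) = 9.6 dB

9.6 dB


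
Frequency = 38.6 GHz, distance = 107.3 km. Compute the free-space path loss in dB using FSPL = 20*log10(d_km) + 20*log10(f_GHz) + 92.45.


20*log10(107.3) = 40.61
20*log10(38.6) = 31.73
FSPL = 164.8 dB

164.8 dB


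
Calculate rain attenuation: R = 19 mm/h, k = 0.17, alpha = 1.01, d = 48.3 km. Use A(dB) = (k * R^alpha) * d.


gamma = 0.17 * 19^1.01 = 3.326519 dB/km
A = 3.326519 * 48.3 = 160.67 dB

160.67 dB


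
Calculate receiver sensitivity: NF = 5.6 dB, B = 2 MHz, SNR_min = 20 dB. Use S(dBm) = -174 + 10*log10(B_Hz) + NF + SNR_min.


10*log10(2000000.0) = 63.01
S = -174 + 63.01 + 5.6 + 20 = -85.4 dBm

-85.4 dBm


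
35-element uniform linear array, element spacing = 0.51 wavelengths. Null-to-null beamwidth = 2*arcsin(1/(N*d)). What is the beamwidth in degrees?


1/(N*d) = 1/(35*0.51) = 0.056022
BW = 2*arcsin(0.056022) = 6.4 degrees

6.4 degrees


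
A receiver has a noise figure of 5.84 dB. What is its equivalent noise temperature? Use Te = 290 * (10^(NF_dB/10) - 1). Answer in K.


NF_lin = 10^(5.84/10) = 3.837072
Te = 290 * (3.837072 - 1) = 822.8 K

822.8 K


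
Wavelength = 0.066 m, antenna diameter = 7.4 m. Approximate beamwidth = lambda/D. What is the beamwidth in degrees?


BW_rad = 0.066 / 7.4 = 0.008919
BW_deg = 0.51 degrees

0.51 degrees


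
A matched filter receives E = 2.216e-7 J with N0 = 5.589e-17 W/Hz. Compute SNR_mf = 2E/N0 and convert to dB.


SNR_lin = 2 * 2.216e-7 / 5.589e-17 = 7.93e9
SNR_dB = 10*log10(7.93e9) = 99.0 dB

99.0 dB


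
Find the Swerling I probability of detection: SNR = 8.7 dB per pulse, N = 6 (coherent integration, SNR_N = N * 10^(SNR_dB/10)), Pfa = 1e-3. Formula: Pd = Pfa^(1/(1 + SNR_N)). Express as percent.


SNR_lin = 10^(8.7/10) = 7.4131
SNR_N = 6 * 7.4131 = 44.4786
1/(1 + SNR_N) = 1/45.4786 = 0.0219884
Pd = (1e-3)^0.0219884 = 0.85908
Pd = 85.9%

85.9%


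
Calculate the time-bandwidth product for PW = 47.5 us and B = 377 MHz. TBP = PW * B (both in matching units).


TBP = 47.5 * 377 = 17907.5

17907.5


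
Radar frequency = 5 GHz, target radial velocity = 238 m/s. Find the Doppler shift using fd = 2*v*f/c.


fd = 2 * 238 * 5000000000.0 / 3e8 = 7933.3 Hz

7933.3 Hz


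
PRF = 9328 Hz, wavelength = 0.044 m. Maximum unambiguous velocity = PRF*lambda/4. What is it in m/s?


V_ua = 9328 * 0.044 / 4 = 102.6 m/s

102.6 m/s


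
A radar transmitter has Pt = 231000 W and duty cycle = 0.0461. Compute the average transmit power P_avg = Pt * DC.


P_avg = 231000 * 0.0461 = 10649.1 W

10649.1 W


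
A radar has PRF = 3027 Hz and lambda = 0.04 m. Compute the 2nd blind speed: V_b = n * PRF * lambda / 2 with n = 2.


V_blind = 2 * 3027 * 0.04 / 2 = 121.1 m/s

121.1 m/s


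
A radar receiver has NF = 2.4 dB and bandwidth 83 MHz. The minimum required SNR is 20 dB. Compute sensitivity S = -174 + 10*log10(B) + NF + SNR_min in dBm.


10*log10(83000000.0) = 79.19
S = -174 + 79.19 + 2.4 + 20 = -72.4 dBm

-72.4 dBm


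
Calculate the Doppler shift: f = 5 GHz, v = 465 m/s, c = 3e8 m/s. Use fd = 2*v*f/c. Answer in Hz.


fd = 2 * 465 * 5000000000.0 / 3e8 = 15500.0 Hz

15500.0 Hz


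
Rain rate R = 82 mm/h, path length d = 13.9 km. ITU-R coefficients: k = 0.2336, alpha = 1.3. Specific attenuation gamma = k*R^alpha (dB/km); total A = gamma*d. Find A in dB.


gamma = 0.2336 * 82^1.3 = 71.850674 dB/km
A = 71.850674 * 13.9 = 998.72 dB

998.72 dB


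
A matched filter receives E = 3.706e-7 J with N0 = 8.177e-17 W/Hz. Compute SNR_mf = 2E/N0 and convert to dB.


SNR_lin = 2 * 3.706e-7 / 8.177e-17 = 9.064e9
SNR_dB = 10*log10(9.064e9) = 99.6 dB

99.6 dB


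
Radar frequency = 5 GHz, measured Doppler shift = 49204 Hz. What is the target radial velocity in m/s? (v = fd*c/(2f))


v = 49204 * 3e8 / (2 * 5000000000.0) = 1476.1 m/s

1476.1 m/s


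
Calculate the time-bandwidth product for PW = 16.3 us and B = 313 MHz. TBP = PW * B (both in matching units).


TBP = 16.3 * 313 = 5101.9

5101.9


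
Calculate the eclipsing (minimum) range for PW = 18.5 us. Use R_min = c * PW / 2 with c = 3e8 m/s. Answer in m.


R_min = 3e8 * 18.5e-6 / 2 = 2775.0 m

2775.0 m


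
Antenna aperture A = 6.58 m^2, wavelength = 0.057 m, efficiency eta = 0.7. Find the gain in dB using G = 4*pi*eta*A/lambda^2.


G_linear = 4*pi*0.7*6.58/0.057^2 = 17814.93
G_dB = 10*log10(17814.93) = 42.5 dB

42.5 dB


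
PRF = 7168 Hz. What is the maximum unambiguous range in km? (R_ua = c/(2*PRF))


R_ua = 3e8 / (2 * 7168) = 20926.3 m = 20.9 km

20.9 km


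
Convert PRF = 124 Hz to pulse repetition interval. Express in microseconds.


PRI = 1/124 = 0.0080645161 s = 8064.5 us

8064.5 us


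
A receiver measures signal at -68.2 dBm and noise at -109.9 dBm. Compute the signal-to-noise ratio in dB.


SNR = -68.2 - (-109.9) = 41.7 dB

41.7 dB


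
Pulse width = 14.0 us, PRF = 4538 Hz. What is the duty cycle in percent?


DC = 14.0e-6 * 4538 * 100 = 6.35%

6.35%


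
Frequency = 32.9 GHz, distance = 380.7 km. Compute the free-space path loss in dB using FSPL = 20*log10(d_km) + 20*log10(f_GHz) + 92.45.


20*log10(380.7) = 51.61
20*log10(32.9) = 30.34
FSPL = 174.4 dB

174.4 dB


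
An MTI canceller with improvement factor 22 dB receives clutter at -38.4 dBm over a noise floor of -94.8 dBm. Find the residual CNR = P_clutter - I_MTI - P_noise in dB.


CNR = -38.4 - 22 - (-94.8) = 34.4 dB

34.4 dB


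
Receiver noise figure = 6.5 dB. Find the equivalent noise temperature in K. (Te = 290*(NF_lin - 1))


NF_lin = 10^(6.5/10) = 4.466836
Te = 290 * (4.466836 - 1) = 1005.4 K

1005.4 K


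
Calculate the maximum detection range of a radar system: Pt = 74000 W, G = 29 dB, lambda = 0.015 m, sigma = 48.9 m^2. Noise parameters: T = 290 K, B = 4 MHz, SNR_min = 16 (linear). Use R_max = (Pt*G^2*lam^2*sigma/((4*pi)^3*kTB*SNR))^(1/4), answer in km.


G_lin = 10^(29/10) = 794.328235
R^4 = 74000 * 794.328235^2 * 0.015^2 * 48.9 / ((4*pi)^3 * 1.38e-23 * 290 * 4000000.0 * 16)
R^4 = 1.01073e18 m^4
R_max = (1.01073e18)^(1/4) = 31707.3 m = 31.7 km

31.7 km


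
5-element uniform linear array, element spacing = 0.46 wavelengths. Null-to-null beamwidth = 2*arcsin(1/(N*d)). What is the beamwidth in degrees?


1/(N*d) = 1/(5*0.46) = 0.434783
BW = 2*arcsin(0.434783) = 51.5 degrees

51.5 degrees


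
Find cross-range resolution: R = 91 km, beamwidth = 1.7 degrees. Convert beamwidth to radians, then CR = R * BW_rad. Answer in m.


BW_rad = 0.029670597
CR = 91000 * 0.029670597 = 2700.0 m

2700.0 m


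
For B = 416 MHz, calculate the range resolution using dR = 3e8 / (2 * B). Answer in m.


dR = 3e8 / (2 * 416000000.0) = 0.36 m

0.36 m


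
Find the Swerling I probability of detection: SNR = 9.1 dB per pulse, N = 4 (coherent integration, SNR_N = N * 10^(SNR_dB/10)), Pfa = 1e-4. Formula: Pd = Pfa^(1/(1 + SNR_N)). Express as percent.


SNR_lin = 10^(9.1/10) = 8.12831
SNR_N = 4 * 8.12831 = 32.51324
1/(1 + SNR_N) = 1/33.51324 = 0.029839
Pd = (1e-4)^0.029839 = 0.7597
Pd = 76.0%

76.0%


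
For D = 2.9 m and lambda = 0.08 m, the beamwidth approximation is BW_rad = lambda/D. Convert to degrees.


BW_rad = 0.08 / 2.9 = 0.027586
BW_deg = 1.58 degrees

1.58 degrees


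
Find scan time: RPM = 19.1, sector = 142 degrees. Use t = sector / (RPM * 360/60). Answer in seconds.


t = 142 / (19.1 * 360) * 60 = 1.24 s

1.24 s


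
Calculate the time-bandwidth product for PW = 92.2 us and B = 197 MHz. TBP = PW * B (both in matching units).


TBP = 92.2 * 197 = 18163.4

18163.4


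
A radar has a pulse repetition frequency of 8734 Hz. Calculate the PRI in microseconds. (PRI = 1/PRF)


PRI = 1/8734 = 0.0001144951 s = 114.5 us

114.5 us


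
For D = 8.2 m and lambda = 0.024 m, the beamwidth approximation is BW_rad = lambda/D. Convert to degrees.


BW_rad = 0.024 / 8.2 = 0.002927
BW_deg = 0.17 degrees

0.17 degrees


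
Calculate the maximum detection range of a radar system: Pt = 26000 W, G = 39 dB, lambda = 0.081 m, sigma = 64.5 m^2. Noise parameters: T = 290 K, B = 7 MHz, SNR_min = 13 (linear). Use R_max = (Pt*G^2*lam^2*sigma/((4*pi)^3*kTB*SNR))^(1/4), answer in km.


G_lin = 10^(39/10) = 7943.282347
R^4 = 26000 * 7943.282347^2 * 0.081^2 * 64.5 / ((4*pi)^3 * 1.38e-23 * 290 * 7000000.0 * 13)
R^4 = 9.60628e20 m^4
R_max = (9.60628e20)^(1/4) = 176051.1 m = 176.1 km

176.1 km


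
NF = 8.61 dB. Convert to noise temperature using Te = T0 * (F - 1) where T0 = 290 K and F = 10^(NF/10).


NF_lin = 10^(8.61/10) = 7.26106
Te = 290 * (7.26106 - 1) = 1815.7 K

1815.7 K


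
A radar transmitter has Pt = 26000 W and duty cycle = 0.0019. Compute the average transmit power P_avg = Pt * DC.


P_avg = 26000 * 0.0019 = 49.4 W

49.4 W


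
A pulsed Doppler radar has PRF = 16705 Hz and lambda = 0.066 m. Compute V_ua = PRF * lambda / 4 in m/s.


V_ua = 16705 * 0.066 / 4 = 275.6 m/s

275.6 m/s


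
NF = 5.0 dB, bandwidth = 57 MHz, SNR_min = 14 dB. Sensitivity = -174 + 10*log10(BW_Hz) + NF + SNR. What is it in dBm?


10*log10(57000000.0) = 77.56
S = -174 + 77.56 + 5.0 + 14 = -77.4 dBm

-77.4 dBm


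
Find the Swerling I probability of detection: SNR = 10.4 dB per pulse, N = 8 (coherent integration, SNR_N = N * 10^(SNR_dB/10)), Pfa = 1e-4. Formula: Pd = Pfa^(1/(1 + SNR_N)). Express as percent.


SNR_lin = 10^(10.4/10) = 10.96478
SNR_N = 8 * 10.96478 = 87.71824
1/(1 + SNR_N) = 1/88.71824 = 0.0112716
Pd = (1e-4)^0.0112716 = 0.90139
Pd = 90.1%

90.1%


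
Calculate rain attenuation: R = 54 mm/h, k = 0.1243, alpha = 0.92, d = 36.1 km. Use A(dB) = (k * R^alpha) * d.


gamma = 0.1243 * 54^0.92 = 4.878355 dB/km
A = 4.878355 * 36.1 = 176.11 dB

176.11 dB


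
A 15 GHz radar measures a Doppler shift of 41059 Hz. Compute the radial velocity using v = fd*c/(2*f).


v = 41059 * 3e8 / (2 * 15000000000.0) = 410.6 m/s

410.6 m/s


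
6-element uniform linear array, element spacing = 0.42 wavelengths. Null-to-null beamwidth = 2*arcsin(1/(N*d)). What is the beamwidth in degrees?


1/(N*d) = 1/(6*0.42) = 0.396825
BW = 2*arcsin(0.396825) = 46.8 degrees

46.8 degrees


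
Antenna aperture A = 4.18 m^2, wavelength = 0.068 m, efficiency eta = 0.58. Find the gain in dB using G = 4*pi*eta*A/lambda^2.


G_linear = 4*pi*0.58*4.18/0.068^2 = 6588.65
G_dB = 10*log10(6588.65) = 38.2 dB

38.2 dB


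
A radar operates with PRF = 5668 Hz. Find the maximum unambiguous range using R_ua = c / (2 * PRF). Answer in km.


R_ua = 3e8 / (2 * 5668) = 26464.4 m = 26.5 km

26.5 km


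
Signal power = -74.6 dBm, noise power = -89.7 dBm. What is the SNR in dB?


SNR = -74.6 - (-89.7) = 15.1 dB

15.1 dB


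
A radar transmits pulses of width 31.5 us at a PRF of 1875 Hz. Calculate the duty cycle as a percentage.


DC = 31.5e-6 * 1875 * 100 = 5.91%

5.91%


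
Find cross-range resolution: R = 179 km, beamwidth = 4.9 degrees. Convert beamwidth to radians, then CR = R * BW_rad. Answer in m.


BW_rad = 0.085521133
CR = 179000 * 0.085521133 = 15308.3 m

15308.3 m


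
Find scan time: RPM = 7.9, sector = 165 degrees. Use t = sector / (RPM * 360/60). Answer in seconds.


t = 165 / (7.9 * 360) * 60 = 3.48 s

3.48 s


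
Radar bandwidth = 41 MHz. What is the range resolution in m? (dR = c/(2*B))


dR = 3e8 / (2 * 41000000.0) = 3.66 m

3.66 m


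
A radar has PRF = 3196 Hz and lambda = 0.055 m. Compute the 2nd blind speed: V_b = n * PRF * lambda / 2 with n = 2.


V_blind = 2 * 3196 * 0.055 / 2 = 175.8 m/s

175.8 m/s


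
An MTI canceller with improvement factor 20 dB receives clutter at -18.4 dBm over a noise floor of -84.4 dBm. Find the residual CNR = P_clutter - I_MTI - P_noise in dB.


CNR = -18.4 - 20 - (-84.4) = 46.0 dB

46.0 dB


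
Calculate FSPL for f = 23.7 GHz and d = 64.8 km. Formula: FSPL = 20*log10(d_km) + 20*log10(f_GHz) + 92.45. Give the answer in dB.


20*log10(64.8) = 36.23
20*log10(23.7) = 27.49
FSPL = 156.2 dB

156.2 dB


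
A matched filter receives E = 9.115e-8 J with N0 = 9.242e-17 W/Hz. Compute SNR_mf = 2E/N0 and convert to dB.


SNR_lin = 2 * 9.115e-8 / 9.242e-17 = 1.973e9
SNR_dB = 10*log10(1.973e9) = 93.0 dB

93.0 dB


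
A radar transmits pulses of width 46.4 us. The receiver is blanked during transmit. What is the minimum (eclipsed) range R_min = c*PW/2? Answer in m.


R_min = 3e8 * 46.4e-6 / 2 = 6960.0 m

6960.0 m


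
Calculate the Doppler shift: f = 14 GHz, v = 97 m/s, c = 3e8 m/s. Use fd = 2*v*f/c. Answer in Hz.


fd = 2 * 97 * 14000000000.0 / 3e8 = 9053.3 Hz

9053.3 Hz


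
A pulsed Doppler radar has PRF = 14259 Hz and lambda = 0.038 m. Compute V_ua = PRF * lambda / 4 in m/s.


V_ua = 14259 * 0.038 / 4 = 135.5 m/s

135.5 m/s


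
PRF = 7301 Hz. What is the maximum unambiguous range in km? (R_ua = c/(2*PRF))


R_ua = 3e8 / (2 * 7301) = 20545.1 m = 20.5 km

20.5 km


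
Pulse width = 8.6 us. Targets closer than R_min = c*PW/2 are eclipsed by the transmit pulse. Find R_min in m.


R_min = 3e8 * 8.6e-6 / 2 = 1290.0 m

1290.0 m


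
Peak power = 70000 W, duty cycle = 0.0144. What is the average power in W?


P_avg = 70000 * 0.0144 = 1008.0 W

1008.0 W


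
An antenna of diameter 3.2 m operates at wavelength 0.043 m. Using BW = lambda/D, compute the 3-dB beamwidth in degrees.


BW_rad = 0.043 / 3.2 = 0.013437
BW_deg = 0.77 degrees

0.77 degrees


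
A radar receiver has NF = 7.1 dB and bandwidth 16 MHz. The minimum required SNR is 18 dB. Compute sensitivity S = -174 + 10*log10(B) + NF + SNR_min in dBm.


10*log10(16000000.0) = 72.04
S = -174 + 72.04 + 7.1 + 18 = -76.9 dBm

-76.9 dBm


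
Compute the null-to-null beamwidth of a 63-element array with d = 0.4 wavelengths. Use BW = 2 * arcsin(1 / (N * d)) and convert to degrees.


1/(N*d) = 1/(63*0.4) = 0.039683
BW = 2*arcsin(0.039683) = 4.5 degrees

4.5 degrees


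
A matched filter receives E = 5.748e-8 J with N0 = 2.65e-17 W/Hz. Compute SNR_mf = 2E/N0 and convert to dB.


SNR_lin = 2 * 5.748e-8 / 2.65e-17 = 4.338e9
SNR_dB = 10*log10(4.338e9) = 96.4 dB

96.4 dB


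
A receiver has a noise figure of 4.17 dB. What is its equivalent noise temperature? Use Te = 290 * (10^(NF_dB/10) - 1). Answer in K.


NF_lin = 10^(4.17/10) = 2.612161
Te = 290 * (2.612161 - 1) = 467.5 K

467.5 K


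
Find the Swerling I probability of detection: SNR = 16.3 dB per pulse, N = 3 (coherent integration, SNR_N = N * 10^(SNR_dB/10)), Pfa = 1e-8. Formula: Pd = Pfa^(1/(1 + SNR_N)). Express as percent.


SNR_lin = 10^(16.3/10) = 42.65795
SNR_N = 3 * 42.65795 = 127.97385
1/(1 + SNR_N) = 1/128.97385 = 0.0077535
Pd = (1e-8)^0.0077535 = 0.86691
Pd = 86.7%

86.7%


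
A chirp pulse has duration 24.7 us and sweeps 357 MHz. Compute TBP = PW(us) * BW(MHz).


TBP = 24.7 * 357 = 8817.9

8817.9


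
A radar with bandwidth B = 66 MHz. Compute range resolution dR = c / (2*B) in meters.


dR = 3e8 / (2 * 66000000.0) = 2.27 m

2.27 m


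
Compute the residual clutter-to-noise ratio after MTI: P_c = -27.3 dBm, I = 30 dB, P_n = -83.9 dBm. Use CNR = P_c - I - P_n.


CNR = -27.3 - 30 - (-83.9) = 26.6 dB

26.6 dB


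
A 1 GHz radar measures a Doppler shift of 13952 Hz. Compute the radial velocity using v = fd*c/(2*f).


v = 13952 * 3e8 / (2 * 1000000000.0) = 2092.8 m/s

2092.8 m/s


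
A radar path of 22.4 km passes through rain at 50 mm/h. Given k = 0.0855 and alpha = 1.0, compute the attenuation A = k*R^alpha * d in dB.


gamma = 0.0855 * 50^1.0 = 4.275 dB/km
A = 4.275 * 22.4 = 95.76 dB

95.76 dB


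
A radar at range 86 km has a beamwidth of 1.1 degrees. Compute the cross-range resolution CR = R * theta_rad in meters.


BW_rad = 0.019198622
CR = 86000 * 0.019198622 = 1651.1 m

1651.1 m


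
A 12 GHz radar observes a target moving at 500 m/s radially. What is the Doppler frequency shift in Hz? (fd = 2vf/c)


fd = 2 * 500 * 12000000000.0 / 3e8 = 40000.0 Hz

40000.0 Hz


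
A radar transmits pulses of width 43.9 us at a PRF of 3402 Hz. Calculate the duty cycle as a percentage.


DC = 43.9e-6 * 3402 * 100 = 14.93%

14.93%


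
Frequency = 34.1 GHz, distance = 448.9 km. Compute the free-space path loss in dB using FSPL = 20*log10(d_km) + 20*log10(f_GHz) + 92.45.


20*log10(448.9) = 53.04
20*log10(34.1) = 30.66
FSPL = 176.1 dB

176.1 dB


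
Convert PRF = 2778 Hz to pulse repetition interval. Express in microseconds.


PRI = 1/2778 = 0.0003599712 s = 360.0 us

360.0 us


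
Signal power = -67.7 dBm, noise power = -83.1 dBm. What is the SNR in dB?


SNR = -67.7 - (-83.1) = 15.4 dB

15.4 dB


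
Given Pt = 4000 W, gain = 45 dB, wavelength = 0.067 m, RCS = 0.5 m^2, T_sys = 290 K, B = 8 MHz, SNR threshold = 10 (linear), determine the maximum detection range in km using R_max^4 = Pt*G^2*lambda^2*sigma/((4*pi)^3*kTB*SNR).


G_lin = 10^(45/10) = 31622.776602
R^4 = 4000 * 31622.776602^2 * 0.067^2 * 0.5 / ((4*pi)^3 * 1.38e-23 * 290 * 8000000.0 * 10)
R^4 = 1.41313e19 m^4
R_max = (1.41313e19)^(1/4) = 61312.0 m = 61.3 km

61.3 km


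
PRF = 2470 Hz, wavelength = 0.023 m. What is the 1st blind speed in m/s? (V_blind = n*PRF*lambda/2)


V_blind = 1 * 2470 * 0.023 / 2 = 28.4 m/s

28.4 m/s


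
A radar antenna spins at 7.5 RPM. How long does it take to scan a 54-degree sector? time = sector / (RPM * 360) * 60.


t = 54 / (7.5 * 360) * 60 = 1.2 s

1.2 s


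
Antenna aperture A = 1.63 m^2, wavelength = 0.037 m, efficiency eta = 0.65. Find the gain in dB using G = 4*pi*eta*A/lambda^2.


G_linear = 4*pi*0.65*1.63/0.037^2 = 9725.4
G_dB = 10*log10(9725.4) = 39.9 dB

39.9 dB


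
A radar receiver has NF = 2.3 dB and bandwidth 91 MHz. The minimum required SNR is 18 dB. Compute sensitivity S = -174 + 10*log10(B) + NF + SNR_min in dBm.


10*log10(91000000.0) = 79.59
S = -174 + 79.59 + 2.3 + 18 = -74.1 dBm

-74.1 dBm


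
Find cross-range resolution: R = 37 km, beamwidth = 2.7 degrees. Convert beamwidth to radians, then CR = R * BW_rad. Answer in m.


BW_rad = 0.04712389
CR = 37000 * 0.04712389 = 1743.6 m

1743.6 m


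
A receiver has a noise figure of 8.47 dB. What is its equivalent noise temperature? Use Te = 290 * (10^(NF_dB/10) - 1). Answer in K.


NF_lin = 10^(8.47/10) = 7.030723
Te = 290 * (7.030723 - 1) = 1748.9 K

1748.9 K


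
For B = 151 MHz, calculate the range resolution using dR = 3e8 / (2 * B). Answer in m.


dR = 3e8 / (2 * 151000000.0) = 0.99 m

0.99 m


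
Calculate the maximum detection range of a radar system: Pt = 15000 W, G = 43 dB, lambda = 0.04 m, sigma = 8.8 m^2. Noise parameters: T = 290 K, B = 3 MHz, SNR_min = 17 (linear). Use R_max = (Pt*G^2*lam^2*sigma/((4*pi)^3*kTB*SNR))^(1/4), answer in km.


G_lin = 10^(43/10) = 19952.62315
R^4 = 15000 * 19952.62315^2 * 0.04^2 * 8.8 / ((4*pi)^3 * 1.38e-23 * 290 * 3000000.0 * 17)
R^4 = 2.07595e20 m^4
R_max = (2.07595e20)^(1/4) = 120034.0 m = 120.0 km

120.0 km


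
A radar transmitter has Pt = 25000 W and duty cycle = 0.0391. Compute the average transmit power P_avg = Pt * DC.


P_avg = 25000 * 0.0391 = 977.5 W

977.5 W


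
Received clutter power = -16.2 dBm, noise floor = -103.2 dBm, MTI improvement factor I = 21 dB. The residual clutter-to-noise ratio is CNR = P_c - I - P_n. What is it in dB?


CNR = -16.2 - 21 - (-103.2) = 66.0 dB

66.0 dB


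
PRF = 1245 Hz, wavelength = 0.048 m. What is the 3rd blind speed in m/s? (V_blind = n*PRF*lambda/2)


V_blind = 3 * 1245 * 0.048 / 2 = 89.6 m/s

89.6 m/s


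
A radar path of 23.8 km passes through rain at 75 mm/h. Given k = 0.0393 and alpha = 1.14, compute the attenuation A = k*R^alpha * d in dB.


gamma = 0.0393 * 75^1.14 = 5.394639 dB/km
A = 5.394639 * 23.8 = 128.39 dB

128.39 dB


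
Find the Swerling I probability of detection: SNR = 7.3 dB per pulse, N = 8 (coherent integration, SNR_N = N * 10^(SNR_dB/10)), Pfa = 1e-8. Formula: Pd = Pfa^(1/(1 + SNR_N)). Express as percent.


SNR_lin = 10^(7.3/10) = 5.37032
SNR_N = 8 * 5.37032 = 42.96256
1/(1 + SNR_N) = 1/43.96256 = 0.0227466
Pd = (1e-8)^0.0227466 = 0.6577
Pd = 65.8%

65.8%


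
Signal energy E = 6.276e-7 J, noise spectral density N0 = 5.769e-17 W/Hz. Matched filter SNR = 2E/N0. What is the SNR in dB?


SNR_lin = 2 * 6.276e-7 / 5.769e-17 = 2.176e10
SNR_dB = 10*log10(2.176e10) = 103.4 dB

103.4 dB


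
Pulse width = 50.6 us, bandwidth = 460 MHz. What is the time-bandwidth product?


TBP = 50.6 * 460 = 23276.0

23276.0


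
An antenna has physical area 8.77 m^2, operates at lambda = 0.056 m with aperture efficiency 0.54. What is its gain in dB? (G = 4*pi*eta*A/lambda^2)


G_linear = 4*pi*0.54*8.77/0.056^2 = 18976.98
G_dB = 10*log10(18976.98) = 42.8 dB

42.8 dB


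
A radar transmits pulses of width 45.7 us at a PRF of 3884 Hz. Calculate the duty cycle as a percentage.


DC = 45.7e-6 * 3884 * 100 = 17.75%

17.75%


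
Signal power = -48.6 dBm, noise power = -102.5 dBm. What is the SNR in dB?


SNR = -48.6 - (-102.5) = 53.9 dB

53.9 dB


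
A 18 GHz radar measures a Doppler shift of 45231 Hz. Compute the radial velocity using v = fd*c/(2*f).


v = 45231 * 3e8 / (2 * 18000000000.0) = 376.9 m/s

376.9 m/s


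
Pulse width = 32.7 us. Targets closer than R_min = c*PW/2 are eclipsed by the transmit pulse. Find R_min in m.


R_min = 3e8 * 32.7e-6 / 2 = 4905.0 m

4905.0 m


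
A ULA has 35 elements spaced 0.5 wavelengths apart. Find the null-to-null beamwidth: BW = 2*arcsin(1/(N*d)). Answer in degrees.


1/(N*d) = 1/(35*0.5) = 0.057143
BW = 2*arcsin(0.057143) = 6.6 degrees

6.6 degrees


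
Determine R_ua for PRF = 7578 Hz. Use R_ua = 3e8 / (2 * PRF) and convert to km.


R_ua = 3e8 / (2 * 7578) = 19794.1 m = 19.8 km

19.8 km


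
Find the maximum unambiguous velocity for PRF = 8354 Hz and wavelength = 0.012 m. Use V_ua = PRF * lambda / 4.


V_ua = 8354 * 0.012 / 4 = 25.1 m/s

25.1 m/s


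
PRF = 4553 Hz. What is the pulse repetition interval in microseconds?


PRI = 1/4553 = 0.0002196354 s = 219.6 us

219.6 us


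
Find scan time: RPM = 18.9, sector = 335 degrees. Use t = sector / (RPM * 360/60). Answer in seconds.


t = 335 / (18.9 * 360) * 60 = 2.95 s

2.95 s


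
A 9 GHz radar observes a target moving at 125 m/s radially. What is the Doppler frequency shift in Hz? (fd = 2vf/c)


fd = 2 * 125 * 9000000000.0 / 3e8 = 7500.0 Hz

7500.0 Hz


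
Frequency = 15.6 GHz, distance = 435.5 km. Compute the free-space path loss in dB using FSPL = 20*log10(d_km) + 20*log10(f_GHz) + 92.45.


20*log10(435.5) = 52.78
20*log10(15.6) = 23.86
FSPL = 169.1 dB

169.1 dB


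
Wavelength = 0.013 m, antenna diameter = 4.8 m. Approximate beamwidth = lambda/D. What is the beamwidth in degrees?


BW_rad = 0.013 / 4.8 = 0.002708
BW_deg = 0.16 degrees

0.16 degrees


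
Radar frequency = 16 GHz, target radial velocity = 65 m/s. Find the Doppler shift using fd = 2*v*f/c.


fd = 2 * 65 * 16000000000.0 / 3e8 = 6933.3 Hz

6933.3 Hz


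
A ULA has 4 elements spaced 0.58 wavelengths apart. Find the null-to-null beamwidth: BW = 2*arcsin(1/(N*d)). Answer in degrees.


1/(N*d) = 1/(4*0.58) = 0.431034
BW = 2*arcsin(0.431034) = 51.1 degrees

51.1 degrees


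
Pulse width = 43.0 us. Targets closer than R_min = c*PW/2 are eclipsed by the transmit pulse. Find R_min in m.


R_min = 3e8 * 43.0e-6 / 2 = 6450.0 m

6450.0 m


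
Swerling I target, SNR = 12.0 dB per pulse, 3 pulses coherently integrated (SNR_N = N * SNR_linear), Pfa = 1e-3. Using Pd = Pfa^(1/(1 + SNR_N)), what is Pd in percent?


SNR_lin = 10^(12.0/10) = 15.84893
SNR_N = 3 * 15.84893 = 47.54679
1/(1 + SNR_N) = 1/48.54679 = 0.0205987
Pd = (1e-3)^0.0205987 = 0.86737
Pd = 86.7%

86.7%


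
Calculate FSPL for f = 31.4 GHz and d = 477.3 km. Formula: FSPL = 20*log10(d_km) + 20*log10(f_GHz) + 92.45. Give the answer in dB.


20*log10(477.3) = 53.58
20*log10(31.4) = 29.94
FSPL = 176.0 dB

176.0 dB


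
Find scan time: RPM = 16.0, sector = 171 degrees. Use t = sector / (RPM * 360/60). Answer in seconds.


t = 171 / (16.0 * 360) * 60 = 1.78 s

1.78 s


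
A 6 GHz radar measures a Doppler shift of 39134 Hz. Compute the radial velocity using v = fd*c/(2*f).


v = 39134 * 3e8 / (2 * 6000000000.0) = 978.4 m/s

978.4 m/s


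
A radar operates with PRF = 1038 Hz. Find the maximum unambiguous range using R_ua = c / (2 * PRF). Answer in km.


R_ua = 3e8 / (2 * 1038) = 144508.7 m = 144.5 km

144.5 km


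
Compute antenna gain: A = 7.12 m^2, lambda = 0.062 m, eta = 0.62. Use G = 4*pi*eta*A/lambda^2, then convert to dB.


G_linear = 4*pi*0.62*7.12/0.062^2 = 14431.06
G_dB = 10*log10(14431.06) = 41.6 dB

41.6 dB


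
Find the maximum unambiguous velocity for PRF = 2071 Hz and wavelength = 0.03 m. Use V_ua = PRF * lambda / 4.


V_ua = 2071 * 0.03 / 4 = 15.5 m/s

15.5 m/s


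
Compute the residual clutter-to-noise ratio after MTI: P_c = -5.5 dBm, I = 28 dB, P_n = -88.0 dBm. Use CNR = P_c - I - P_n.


CNR = -5.5 - 28 - (-88.0) = 54.5 dB

54.5 dB


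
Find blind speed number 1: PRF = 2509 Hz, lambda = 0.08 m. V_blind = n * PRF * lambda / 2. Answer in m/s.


V_blind = 1 * 2509 * 0.08 / 2 = 100.4 m/s

100.4 m/s


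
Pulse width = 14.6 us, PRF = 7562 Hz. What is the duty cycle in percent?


DC = 14.6e-6 * 7562 * 100 = 11.04%

11.04%


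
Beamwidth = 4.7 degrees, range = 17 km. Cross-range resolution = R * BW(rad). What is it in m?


BW_rad = 0.082030475
CR = 17000 * 0.082030475 = 1394.5 m

1394.5 m


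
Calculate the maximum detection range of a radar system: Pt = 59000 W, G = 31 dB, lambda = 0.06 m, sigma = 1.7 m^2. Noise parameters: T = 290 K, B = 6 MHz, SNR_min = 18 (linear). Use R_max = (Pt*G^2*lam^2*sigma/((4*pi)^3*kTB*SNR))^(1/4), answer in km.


G_lin = 10^(31/10) = 1258.925412
R^4 = 59000 * 1258.925412^2 * 0.06^2 * 1.7 / ((4*pi)^3 * 1.38e-23 * 290 * 6000000.0 * 18)
R^4 = 6.67226e17 m^4
R_max = (6.67226e17)^(1/4) = 28580.4 m = 28.6 km

28.6 km


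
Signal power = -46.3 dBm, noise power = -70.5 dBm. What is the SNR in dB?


SNR = -46.3 - (-70.5) = 24.2 dB

24.2 dB


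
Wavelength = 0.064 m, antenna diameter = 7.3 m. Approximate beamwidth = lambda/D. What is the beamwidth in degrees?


BW_rad = 0.064 / 7.3 = 0.008767
BW_deg = 0.5 degrees

0.5 degrees


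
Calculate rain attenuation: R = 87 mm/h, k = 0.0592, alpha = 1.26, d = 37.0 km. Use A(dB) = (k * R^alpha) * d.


gamma = 0.0592 * 87^1.26 = 16.448109 dB/km
A = 16.448109 * 37.0 = 608.58 dB

608.58 dB


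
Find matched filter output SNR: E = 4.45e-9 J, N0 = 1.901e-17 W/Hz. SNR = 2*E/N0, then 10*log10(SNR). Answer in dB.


SNR_lin = 2 * 4.45e-9 / 1.901e-17 = 4.682e8
SNR_dB = 10*log10(4.682e8) = 86.7 dB

86.7 dB


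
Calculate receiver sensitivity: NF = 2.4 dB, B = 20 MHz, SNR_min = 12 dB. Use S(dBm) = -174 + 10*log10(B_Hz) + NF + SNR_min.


10*log10(20000000.0) = 73.01
S = -174 + 73.01 + 2.4 + 12 = -86.6 dBm

-86.6 dBm


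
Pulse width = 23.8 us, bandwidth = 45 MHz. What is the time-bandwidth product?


TBP = 23.8 * 45 = 1071.0

1071.0


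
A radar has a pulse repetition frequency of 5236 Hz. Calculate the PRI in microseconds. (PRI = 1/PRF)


PRI = 1/5236 = 0.0001909855 s = 191.0 us

191.0 us


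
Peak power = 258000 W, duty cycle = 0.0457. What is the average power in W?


P_avg = 258000 * 0.0457 = 11790.6 W

11790.6 W


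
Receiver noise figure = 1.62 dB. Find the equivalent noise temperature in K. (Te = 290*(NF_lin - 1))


NF_lin = 10^(1.62/10) = 1.452112
Te = 290 * (1.452112 - 1) = 131.1 K

131.1 K


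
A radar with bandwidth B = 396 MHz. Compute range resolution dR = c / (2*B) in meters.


dR = 3e8 / (2 * 396000000.0) = 0.38 m

0.38 m


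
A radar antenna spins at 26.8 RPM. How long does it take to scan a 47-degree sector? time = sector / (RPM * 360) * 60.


t = 47 / (26.8 * 360) * 60 = 0.29 s

0.29 s


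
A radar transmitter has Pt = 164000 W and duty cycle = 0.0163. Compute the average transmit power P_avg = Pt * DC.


P_avg = 164000 * 0.0163 = 2673.2 W

2673.2 W


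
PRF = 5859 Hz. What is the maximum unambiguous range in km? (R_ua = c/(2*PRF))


R_ua = 3e8 / (2 * 5859) = 25601.6 m = 25.6 km

25.6 km


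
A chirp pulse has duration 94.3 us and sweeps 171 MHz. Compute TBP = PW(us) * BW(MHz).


TBP = 94.3 * 171 = 16125.3

16125.3


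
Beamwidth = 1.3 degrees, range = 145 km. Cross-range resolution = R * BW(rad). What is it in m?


BW_rad = 0.02268928
CR = 145000 * 0.02268928 = 3289.9 m

3289.9 m


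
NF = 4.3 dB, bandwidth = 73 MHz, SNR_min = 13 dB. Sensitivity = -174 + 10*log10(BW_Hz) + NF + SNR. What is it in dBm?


10*log10(73000000.0) = 78.63
S = -174 + 78.63 + 4.3 + 13 = -78.1 dBm

-78.1 dBm


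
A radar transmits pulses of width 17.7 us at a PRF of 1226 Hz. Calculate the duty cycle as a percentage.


DC = 17.7e-6 * 1226 * 100 = 2.17%

2.17%


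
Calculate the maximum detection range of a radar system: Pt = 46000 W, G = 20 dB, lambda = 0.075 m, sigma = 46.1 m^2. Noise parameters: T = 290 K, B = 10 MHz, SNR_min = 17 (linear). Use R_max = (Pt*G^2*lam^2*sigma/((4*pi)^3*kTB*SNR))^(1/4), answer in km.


G_lin = 10^(20/10) = 100.0
R^4 = 46000 * 100.0^2 * 0.075^2 * 46.1 / ((4*pi)^3 * 1.38e-23 * 290 * 10000000.0 * 17)
R^4 = 8.83539e16 m^4
R_max = (8.83539e16)^(1/4) = 17240.8 m = 17.2 km

17.2 km


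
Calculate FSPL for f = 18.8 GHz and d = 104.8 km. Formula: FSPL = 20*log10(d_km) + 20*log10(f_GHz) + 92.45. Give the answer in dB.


20*log10(104.8) = 40.41
20*log10(18.8) = 25.48
FSPL = 158.3 dB

158.3 dB


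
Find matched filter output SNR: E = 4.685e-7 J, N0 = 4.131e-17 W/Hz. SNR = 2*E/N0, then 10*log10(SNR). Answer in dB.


SNR_lin = 2 * 4.685e-7 / 4.131e-17 = 2.268e10
SNR_dB = 10*log10(2.268e10) = 103.6 dB

103.6 dB


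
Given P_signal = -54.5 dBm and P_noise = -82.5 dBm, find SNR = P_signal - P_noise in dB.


SNR = -54.5 - (-82.5) = 28.0 dB

28.0 dB


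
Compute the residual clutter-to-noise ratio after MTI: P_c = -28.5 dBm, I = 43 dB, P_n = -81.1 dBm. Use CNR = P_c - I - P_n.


CNR = -28.5 - 43 - (-81.1) = 9.6 dB

9.6 dB


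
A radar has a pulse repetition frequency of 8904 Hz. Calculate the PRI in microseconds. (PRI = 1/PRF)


PRI = 1/8904 = 0.0001123091 s = 112.3 us

112.3 us


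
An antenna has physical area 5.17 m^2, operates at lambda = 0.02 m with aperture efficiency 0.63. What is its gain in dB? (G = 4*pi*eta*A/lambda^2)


G_linear = 4*pi*0.63*5.17/0.02^2 = 102324.81
G_dB = 10*log10(102324.81) = 50.1 dB

50.1 dB


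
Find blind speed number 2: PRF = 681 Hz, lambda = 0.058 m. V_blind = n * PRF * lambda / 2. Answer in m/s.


V_blind = 2 * 681 * 0.058 / 2 = 39.5 m/s

39.5 m/s


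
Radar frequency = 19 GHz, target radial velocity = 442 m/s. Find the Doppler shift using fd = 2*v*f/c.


fd = 2 * 442 * 19000000000.0 / 3e8 = 55986.7 Hz

55986.7 Hz


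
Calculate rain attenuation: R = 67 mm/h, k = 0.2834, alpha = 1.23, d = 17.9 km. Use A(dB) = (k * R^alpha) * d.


gamma = 0.2834 * 67^1.23 = 49.942681 dB/km
A = 49.942681 * 17.9 = 893.97 dB

893.97 dB


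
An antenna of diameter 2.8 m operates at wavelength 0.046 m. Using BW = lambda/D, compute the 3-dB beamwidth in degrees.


BW_rad = 0.046 / 2.8 = 0.016429
BW_deg = 0.94 degrees

0.94 degrees


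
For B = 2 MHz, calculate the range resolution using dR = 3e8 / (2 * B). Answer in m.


dR = 3e8 / (2 * 2000000.0) = 75.0 m

75.0 m


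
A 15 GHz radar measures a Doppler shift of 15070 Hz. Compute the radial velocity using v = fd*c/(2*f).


v = 15070 * 3e8 / (2 * 15000000000.0) = 150.7 m/s

150.7 m/s


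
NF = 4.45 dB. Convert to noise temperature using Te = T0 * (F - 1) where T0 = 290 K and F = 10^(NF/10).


NF_lin = 10^(4.45/10) = 2.786121
Te = 290 * (2.786121 - 1) = 518.0 K

518.0 K


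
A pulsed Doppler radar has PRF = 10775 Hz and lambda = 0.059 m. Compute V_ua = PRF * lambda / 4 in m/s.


V_ua = 10775 * 0.059 / 4 = 158.9 m/s

158.9 m/s


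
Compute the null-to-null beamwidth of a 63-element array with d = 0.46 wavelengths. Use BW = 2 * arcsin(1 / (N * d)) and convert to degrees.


1/(N*d) = 1/(63*0.46) = 0.034507
BW = 2*arcsin(0.034507) = 4.0 degrees

4.0 degrees


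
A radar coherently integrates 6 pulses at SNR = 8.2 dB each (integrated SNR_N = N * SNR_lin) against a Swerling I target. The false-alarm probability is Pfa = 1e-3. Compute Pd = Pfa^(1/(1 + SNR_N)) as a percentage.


SNR_lin = 10^(8.2/10) = 6.60693
SNR_N = 6 * 6.60693 = 39.64158
1/(1 + SNR_N) = 1/40.64158 = 0.0246053
Pd = (1e-3)^0.0246053 = 0.84369
Pd = 84.4%

84.4%


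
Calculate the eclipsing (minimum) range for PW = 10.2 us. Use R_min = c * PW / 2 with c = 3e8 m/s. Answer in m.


R_min = 3e8 * 10.2e-6 / 2 = 1530.0 m

1530.0 m


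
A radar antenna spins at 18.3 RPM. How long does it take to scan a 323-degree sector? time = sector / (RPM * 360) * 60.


t = 323 / (18.3 * 360) * 60 = 2.94 s

2.94 s


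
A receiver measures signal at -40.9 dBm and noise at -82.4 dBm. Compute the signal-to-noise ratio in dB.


SNR = -40.9 - (-82.4) = 41.5 dB

41.5 dB


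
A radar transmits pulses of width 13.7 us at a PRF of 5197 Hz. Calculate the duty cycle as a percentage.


DC = 13.7e-6 * 5197 * 100 = 7.12%

7.12%


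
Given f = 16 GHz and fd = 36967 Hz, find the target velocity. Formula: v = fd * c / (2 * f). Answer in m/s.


v = 36967 * 3e8 / (2 * 16000000000.0) = 346.6 m/s

346.6 m/s


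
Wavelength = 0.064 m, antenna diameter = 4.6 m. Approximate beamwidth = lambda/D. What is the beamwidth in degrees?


BW_rad = 0.064 / 4.6 = 0.013913
BW_deg = 0.8 degrees

0.8 degrees


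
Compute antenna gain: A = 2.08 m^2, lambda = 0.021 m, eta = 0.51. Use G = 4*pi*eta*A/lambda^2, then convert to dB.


G_linear = 4*pi*0.51*2.08/0.021^2 = 30227.68
G_dB = 10*log10(30227.68) = 44.8 dB

44.8 dB


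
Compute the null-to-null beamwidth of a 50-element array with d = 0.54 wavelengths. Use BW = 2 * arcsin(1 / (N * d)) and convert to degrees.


1/(N*d) = 1/(50*0.54) = 0.037037
BW = 2*arcsin(0.037037) = 4.2 degrees

4.2 degrees
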